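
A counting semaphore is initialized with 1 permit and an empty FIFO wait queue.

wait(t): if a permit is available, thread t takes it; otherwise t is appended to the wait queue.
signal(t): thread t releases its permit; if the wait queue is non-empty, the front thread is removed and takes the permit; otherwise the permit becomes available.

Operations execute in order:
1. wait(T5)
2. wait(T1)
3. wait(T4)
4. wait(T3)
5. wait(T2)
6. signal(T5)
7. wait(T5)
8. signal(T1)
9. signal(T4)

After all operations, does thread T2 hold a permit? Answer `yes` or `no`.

Step 1: wait(T5) -> count=0 queue=[] holders={T5}
Step 2: wait(T1) -> count=0 queue=[T1] holders={T5}
Step 3: wait(T4) -> count=0 queue=[T1,T4] holders={T5}
Step 4: wait(T3) -> count=0 queue=[T1,T4,T3] holders={T5}
Step 5: wait(T2) -> count=0 queue=[T1,T4,T3,T2] holders={T5}
Step 6: signal(T5) -> count=0 queue=[T4,T3,T2] holders={T1}
Step 7: wait(T5) -> count=0 queue=[T4,T3,T2,T5] holders={T1}
Step 8: signal(T1) -> count=0 queue=[T3,T2,T5] holders={T4}
Step 9: signal(T4) -> count=0 queue=[T2,T5] holders={T3}
Final holders: {T3} -> T2 not in holders

Answer: no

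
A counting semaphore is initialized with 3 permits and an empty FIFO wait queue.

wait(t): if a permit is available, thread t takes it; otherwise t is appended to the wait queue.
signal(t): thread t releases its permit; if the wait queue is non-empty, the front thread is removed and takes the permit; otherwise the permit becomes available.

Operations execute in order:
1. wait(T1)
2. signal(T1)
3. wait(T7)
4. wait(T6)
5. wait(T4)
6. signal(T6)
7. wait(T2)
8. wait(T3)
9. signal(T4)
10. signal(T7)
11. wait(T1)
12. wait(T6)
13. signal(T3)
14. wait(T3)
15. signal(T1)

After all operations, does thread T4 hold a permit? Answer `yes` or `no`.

Answer: no

Derivation:
Step 1: wait(T1) -> count=2 queue=[] holders={T1}
Step 2: signal(T1) -> count=3 queue=[] holders={none}
Step 3: wait(T7) -> count=2 queue=[] holders={T7}
Step 4: wait(T6) -> count=1 queue=[] holders={T6,T7}
Step 5: wait(T4) -> count=0 queue=[] holders={T4,T6,T7}
Step 6: signal(T6) -> count=1 queue=[] holders={T4,T7}
Step 7: wait(T2) -> count=0 queue=[] holders={T2,T4,T7}
Step 8: wait(T3) -> count=0 queue=[T3] holders={T2,T4,T7}
Step 9: signal(T4) -> count=0 queue=[] holders={T2,T3,T7}
Step 10: signal(T7) -> count=1 queue=[] holders={T2,T3}
Step 11: wait(T1) -> count=0 queue=[] holders={T1,T2,T3}
Step 12: wait(T6) -> count=0 queue=[T6] holders={T1,T2,T3}
Step 13: signal(T3) -> count=0 queue=[] holders={T1,T2,T6}
Step 14: wait(T3) -> count=0 queue=[T3] holders={T1,T2,T6}
Step 15: signal(T1) -> count=0 queue=[] holders={T2,T3,T6}
Final holders: {T2,T3,T6} -> T4 not in holders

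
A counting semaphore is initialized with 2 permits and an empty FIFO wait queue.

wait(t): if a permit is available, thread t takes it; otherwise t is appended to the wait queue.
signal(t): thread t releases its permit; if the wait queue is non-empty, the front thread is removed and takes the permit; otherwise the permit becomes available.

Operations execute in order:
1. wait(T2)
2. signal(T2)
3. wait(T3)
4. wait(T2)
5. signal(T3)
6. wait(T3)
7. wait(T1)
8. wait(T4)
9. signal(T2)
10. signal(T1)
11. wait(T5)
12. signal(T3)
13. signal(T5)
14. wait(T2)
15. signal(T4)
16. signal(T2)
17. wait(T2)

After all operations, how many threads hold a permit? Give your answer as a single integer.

Answer: 1

Derivation:
Step 1: wait(T2) -> count=1 queue=[] holders={T2}
Step 2: signal(T2) -> count=2 queue=[] holders={none}
Step 3: wait(T3) -> count=1 queue=[] holders={T3}
Step 4: wait(T2) -> count=0 queue=[] holders={T2,T3}
Step 5: signal(T3) -> count=1 queue=[] holders={T2}
Step 6: wait(T3) -> count=0 queue=[] holders={T2,T3}
Step 7: wait(T1) -> count=0 queue=[T1] holders={T2,T3}
Step 8: wait(T4) -> count=0 queue=[T1,T4] holders={T2,T3}
Step 9: signal(T2) -> count=0 queue=[T4] holders={T1,T3}
Step 10: signal(T1) -> count=0 queue=[] holders={T3,T4}
Step 11: wait(T5) -> count=0 queue=[T5] holders={T3,T4}
Step 12: signal(T3) -> count=0 queue=[] holders={T4,T5}
Step 13: signal(T5) -> count=1 queue=[] holders={T4}
Step 14: wait(T2) -> count=0 queue=[] holders={T2,T4}
Step 15: signal(T4) -> count=1 queue=[] holders={T2}
Step 16: signal(T2) -> count=2 queue=[] holders={none}
Step 17: wait(T2) -> count=1 queue=[] holders={T2}
Final holders: {T2} -> 1 thread(s)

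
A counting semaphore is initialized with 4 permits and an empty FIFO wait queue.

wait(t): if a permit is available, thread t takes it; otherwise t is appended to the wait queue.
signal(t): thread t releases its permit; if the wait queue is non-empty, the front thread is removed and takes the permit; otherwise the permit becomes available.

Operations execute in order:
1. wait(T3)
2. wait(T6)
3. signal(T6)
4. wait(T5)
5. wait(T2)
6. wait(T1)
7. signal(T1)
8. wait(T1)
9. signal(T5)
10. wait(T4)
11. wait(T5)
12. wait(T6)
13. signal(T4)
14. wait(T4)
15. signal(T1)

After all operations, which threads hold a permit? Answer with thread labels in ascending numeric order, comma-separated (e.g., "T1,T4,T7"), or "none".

Answer: T2,T3,T5,T6

Derivation:
Step 1: wait(T3) -> count=3 queue=[] holders={T3}
Step 2: wait(T6) -> count=2 queue=[] holders={T3,T6}
Step 3: signal(T6) -> count=3 queue=[] holders={T3}
Step 4: wait(T5) -> count=2 queue=[] holders={T3,T5}
Step 5: wait(T2) -> count=1 queue=[] holders={T2,T3,T5}
Step 6: wait(T1) -> count=0 queue=[] holders={T1,T2,T3,T5}
Step 7: signal(T1) -> count=1 queue=[] holders={T2,T3,T5}
Step 8: wait(T1) -> count=0 queue=[] holders={T1,T2,T3,T5}
Step 9: signal(T5) -> count=1 queue=[] holders={T1,T2,T3}
Step 10: wait(T4) -> count=0 queue=[] holders={T1,T2,T3,T4}
Step 11: wait(T5) -> count=0 queue=[T5] holders={T1,T2,T3,T4}
Step 12: wait(T6) -> count=0 queue=[T5,T6] holders={T1,T2,T3,T4}
Step 13: signal(T4) -> count=0 queue=[T6] holders={T1,T2,T3,T5}
Step 14: wait(T4) -> count=0 queue=[T6,T4] holders={T1,T2,T3,T5}
Step 15: signal(T1) -> count=0 queue=[T4] holders={T2,T3,T5,T6}
Final holders: T2,T3,T5,T6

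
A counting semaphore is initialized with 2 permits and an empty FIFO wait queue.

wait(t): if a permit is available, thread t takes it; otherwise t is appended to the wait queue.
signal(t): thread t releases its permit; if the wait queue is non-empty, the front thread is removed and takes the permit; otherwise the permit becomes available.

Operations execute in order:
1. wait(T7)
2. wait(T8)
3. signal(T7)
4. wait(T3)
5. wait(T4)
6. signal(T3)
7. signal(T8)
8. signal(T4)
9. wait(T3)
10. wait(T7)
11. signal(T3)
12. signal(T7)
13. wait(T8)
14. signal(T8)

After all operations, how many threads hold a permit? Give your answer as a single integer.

Answer: 0

Derivation:
Step 1: wait(T7) -> count=1 queue=[] holders={T7}
Step 2: wait(T8) -> count=0 queue=[] holders={T7,T8}
Step 3: signal(T7) -> count=1 queue=[] holders={T8}
Step 4: wait(T3) -> count=0 queue=[] holders={T3,T8}
Step 5: wait(T4) -> count=0 queue=[T4] holders={T3,T8}
Step 6: signal(T3) -> count=0 queue=[] holders={T4,T8}
Step 7: signal(T8) -> count=1 queue=[] holders={T4}
Step 8: signal(T4) -> count=2 queue=[] holders={none}
Step 9: wait(T3) -> count=1 queue=[] holders={T3}
Step 10: wait(T7) -> count=0 queue=[] holders={T3,T7}
Step 11: signal(T3) -> count=1 queue=[] holders={T7}
Step 12: signal(T7) -> count=2 queue=[] holders={none}
Step 13: wait(T8) -> count=1 queue=[] holders={T8}
Step 14: signal(T8) -> count=2 queue=[] holders={none}
Final holders: {none} -> 0 thread(s)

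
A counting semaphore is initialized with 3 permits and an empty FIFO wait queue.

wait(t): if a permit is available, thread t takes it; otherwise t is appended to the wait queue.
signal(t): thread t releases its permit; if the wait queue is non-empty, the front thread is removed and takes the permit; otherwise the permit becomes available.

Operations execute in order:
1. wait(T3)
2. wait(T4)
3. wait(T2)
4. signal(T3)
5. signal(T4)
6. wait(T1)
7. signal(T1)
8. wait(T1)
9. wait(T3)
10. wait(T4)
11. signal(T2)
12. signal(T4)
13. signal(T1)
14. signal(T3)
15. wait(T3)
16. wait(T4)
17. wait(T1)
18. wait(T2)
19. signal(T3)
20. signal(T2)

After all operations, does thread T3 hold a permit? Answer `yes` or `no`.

Answer: no

Derivation:
Step 1: wait(T3) -> count=2 queue=[] holders={T3}
Step 2: wait(T4) -> count=1 queue=[] holders={T3,T4}
Step 3: wait(T2) -> count=0 queue=[] holders={T2,T3,T4}
Step 4: signal(T3) -> count=1 queue=[] holders={T2,T4}
Step 5: signal(T4) -> count=2 queue=[] holders={T2}
Step 6: wait(T1) -> count=1 queue=[] holders={T1,T2}
Step 7: signal(T1) -> count=2 queue=[] holders={T2}
Step 8: wait(T1) -> count=1 queue=[] holders={T1,T2}
Step 9: wait(T3) -> count=0 queue=[] holders={T1,T2,T3}
Step 10: wait(T4) -> count=0 queue=[T4] holders={T1,T2,T3}
Step 11: signal(T2) -> count=0 queue=[] holders={T1,T3,T4}
Step 12: signal(T4) -> count=1 queue=[] holders={T1,T3}
Step 13: signal(T1) -> count=2 queue=[] holders={T3}
Step 14: signal(T3) -> count=3 queue=[] holders={none}
Step 15: wait(T3) -> count=2 queue=[] holders={T3}
Step 16: wait(T4) -> count=1 queue=[] holders={T3,T4}
Step 17: wait(T1) -> count=0 queue=[] holders={T1,T3,T4}
Step 18: wait(T2) -> count=0 queue=[T2] holders={T1,T3,T4}
Step 19: signal(T3) -> count=0 queue=[] holders={T1,T2,T4}
Step 20: signal(T2) -> count=1 queue=[] holders={T1,T4}
Final holders: {T1,T4} -> T3 not in holders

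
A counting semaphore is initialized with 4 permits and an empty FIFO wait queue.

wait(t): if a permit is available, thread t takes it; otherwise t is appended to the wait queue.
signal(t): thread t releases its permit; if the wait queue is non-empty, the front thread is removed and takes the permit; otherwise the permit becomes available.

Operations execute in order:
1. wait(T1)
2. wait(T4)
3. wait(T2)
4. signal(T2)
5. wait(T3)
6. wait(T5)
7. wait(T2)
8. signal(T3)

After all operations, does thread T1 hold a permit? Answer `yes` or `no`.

Answer: yes

Derivation:
Step 1: wait(T1) -> count=3 queue=[] holders={T1}
Step 2: wait(T4) -> count=2 queue=[] holders={T1,T4}
Step 3: wait(T2) -> count=1 queue=[] holders={T1,T2,T4}
Step 4: signal(T2) -> count=2 queue=[] holders={T1,T4}
Step 5: wait(T3) -> count=1 queue=[] holders={T1,T3,T4}
Step 6: wait(T5) -> count=0 queue=[] holders={T1,T3,T4,T5}
Step 7: wait(T2) -> count=0 queue=[T2] holders={T1,T3,T4,T5}
Step 8: signal(T3) -> count=0 queue=[] holders={T1,T2,T4,T5}
Final holders: {T1,T2,T4,T5} -> T1 in holders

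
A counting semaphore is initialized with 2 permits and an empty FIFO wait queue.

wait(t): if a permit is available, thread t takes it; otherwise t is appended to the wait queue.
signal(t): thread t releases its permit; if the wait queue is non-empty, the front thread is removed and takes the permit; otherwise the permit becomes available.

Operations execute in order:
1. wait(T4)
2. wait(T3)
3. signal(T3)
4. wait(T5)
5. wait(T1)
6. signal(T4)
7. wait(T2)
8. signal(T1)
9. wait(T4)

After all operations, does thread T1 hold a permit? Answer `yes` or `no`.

Answer: no

Derivation:
Step 1: wait(T4) -> count=1 queue=[] holders={T4}
Step 2: wait(T3) -> count=0 queue=[] holders={T3,T4}
Step 3: signal(T3) -> count=1 queue=[] holders={T4}
Step 4: wait(T5) -> count=0 queue=[] holders={T4,T5}
Step 5: wait(T1) -> count=0 queue=[T1] holders={T4,T5}
Step 6: signal(T4) -> count=0 queue=[] holders={T1,T5}
Step 7: wait(T2) -> count=0 queue=[T2] holders={T1,T5}
Step 8: signal(T1) -> count=0 queue=[] holders={T2,T5}
Step 9: wait(T4) -> count=0 queue=[T4] holders={T2,T5}
Final holders: {T2,T5} -> T1 not in holders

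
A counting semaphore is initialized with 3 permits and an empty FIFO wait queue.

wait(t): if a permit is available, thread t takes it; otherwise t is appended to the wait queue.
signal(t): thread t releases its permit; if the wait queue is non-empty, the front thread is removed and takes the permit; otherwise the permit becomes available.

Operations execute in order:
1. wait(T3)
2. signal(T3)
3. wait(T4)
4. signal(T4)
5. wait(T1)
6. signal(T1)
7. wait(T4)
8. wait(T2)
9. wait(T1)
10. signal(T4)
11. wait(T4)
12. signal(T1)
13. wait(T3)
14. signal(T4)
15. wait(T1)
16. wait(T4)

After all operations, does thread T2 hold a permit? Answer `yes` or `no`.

Answer: yes

Derivation:
Step 1: wait(T3) -> count=2 queue=[] holders={T3}
Step 2: signal(T3) -> count=3 queue=[] holders={none}
Step 3: wait(T4) -> count=2 queue=[] holders={T4}
Step 4: signal(T4) -> count=3 queue=[] holders={none}
Step 5: wait(T1) -> count=2 queue=[] holders={T1}
Step 6: signal(T1) -> count=3 queue=[] holders={none}
Step 7: wait(T4) -> count=2 queue=[] holders={T4}
Step 8: wait(T2) -> count=1 queue=[] holders={T2,T4}
Step 9: wait(T1) -> count=0 queue=[] holders={T1,T2,T4}
Step 10: signal(T4) -> count=1 queue=[] holders={T1,T2}
Step 11: wait(T4) -> count=0 queue=[] holders={T1,T2,T4}
Step 12: signal(T1) -> count=1 queue=[] holders={T2,T4}
Step 13: wait(T3) -> count=0 queue=[] holders={T2,T3,T4}
Step 14: signal(T4) -> count=1 queue=[] holders={T2,T3}
Step 15: wait(T1) -> count=0 queue=[] holders={T1,T2,T3}
Step 16: wait(T4) -> count=0 queue=[T4] holders={T1,T2,T3}
Final holders: {T1,T2,T3} -> T2 in holders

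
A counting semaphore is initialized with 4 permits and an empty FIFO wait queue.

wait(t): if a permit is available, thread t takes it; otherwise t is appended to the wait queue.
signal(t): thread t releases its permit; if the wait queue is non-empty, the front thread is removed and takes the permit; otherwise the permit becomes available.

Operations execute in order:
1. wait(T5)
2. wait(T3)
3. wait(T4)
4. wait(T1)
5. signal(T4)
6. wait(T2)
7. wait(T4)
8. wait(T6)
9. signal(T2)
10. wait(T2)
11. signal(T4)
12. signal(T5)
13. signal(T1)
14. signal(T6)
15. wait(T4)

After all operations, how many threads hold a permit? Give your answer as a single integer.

Step 1: wait(T5) -> count=3 queue=[] holders={T5}
Step 2: wait(T3) -> count=2 queue=[] holders={T3,T5}
Step 3: wait(T4) -> count=1 queue=[] holders={T3,T4,T5}
Step 4: wait(T1) -> count=0 queue=[] holders={T1,T3,T4,T5}
Step 5: signal(T4) -> count=1 queue=[] holders={T1,T3,T5}
Step 6: wait(T2) -> count=0 queue=[] holders={T1,T2,T3,T5}
Step 7: wait(T4) -> count=0 queue=[T4] holders={T1,T2,T3,T5}
Step 8: wait(T6) -> count=0 queue=[T4,T6] holders={T1,T2,T3,T5}
Step 9: signal(T2) -> count=0 queue=[T6] holders={T1,T3,T4,T5}
Step 10: wait(T2) -> count=0 queue=[T6,T2] holders={T1,T3,T4,T5}
Step 11: signal(T4) -> count=0 queue=[T2] holders={T1,T3,T5,T6}
Step 12: signal(T5) -> count=0 queue=[] holders={T1,T2,T3,T6}
Step 13: signal(T1) -> count=1 queue=[] holders={T2,T3,T6}
Step 14: signal(T6) -> count=2 queue=[] holders={T2,T3}
Step 15: wait(T4) -> count=1 queue=[] holders={T2,T3,T4}
Final holders: {T2,T3,T4} -> 3 thread(s)

Answer: 3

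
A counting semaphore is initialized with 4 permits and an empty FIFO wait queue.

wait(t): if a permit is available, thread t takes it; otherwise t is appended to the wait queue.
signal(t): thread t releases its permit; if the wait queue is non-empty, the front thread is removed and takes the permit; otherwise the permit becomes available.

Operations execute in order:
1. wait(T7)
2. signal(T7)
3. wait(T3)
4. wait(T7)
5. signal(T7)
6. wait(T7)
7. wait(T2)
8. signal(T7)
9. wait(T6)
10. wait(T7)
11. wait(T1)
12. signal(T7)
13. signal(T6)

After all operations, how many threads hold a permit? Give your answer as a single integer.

Answer: 3

Derivation:
Step 1: wait(T7) -> count=3 queue=[] holders={T7}
Step 2: signal(T7) -> count=4 queue=[] holders={none}
Step 3: wait(T3) -> count=3 queue=[] holders={T3}
Step 4: wait(T7) -> count=2 queue=[] holders={T3,T7}
Step 5: signal(T7) -> count=3 queue=[] holders={T3}
Step 6: wait(T7) -> count=2 queue=[] holders={T3,T7}
Step 7: wait(T2) -> count=1 queue=[] holders={T2,T3,T7}
Step 8: signal(T7) -> count=2 queue=[] holders={T2,T3}
Step 9: wait(T6) -> count=1 queue=[] holders={T2,T3,T6}
Step 10: wait(T7) -> count=0 queue=[] holders={T2,T3,T6,T7}
Step 11: wait(T1) -> count=0 queue=[T1] holders={T2,T3,T6,T7}
Step 12: signal(T7) -> count=0 queue=[] holders={T1,T2,T3,T6}
Step 13: signal(T6) -> count=1 queue=[] holders={T1,T2,T3}
Final holders: {T1,T2,T3} -> 3 thread(s)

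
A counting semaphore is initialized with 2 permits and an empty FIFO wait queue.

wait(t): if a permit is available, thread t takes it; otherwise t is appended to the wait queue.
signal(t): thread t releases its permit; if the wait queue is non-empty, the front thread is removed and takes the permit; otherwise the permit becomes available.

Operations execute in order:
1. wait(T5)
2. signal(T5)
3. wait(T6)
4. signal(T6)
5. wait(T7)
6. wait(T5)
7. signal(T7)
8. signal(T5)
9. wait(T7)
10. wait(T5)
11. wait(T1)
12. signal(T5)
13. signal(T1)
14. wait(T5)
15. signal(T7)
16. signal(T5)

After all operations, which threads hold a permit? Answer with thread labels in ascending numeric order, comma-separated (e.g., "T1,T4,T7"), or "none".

Step 1: wait(T5) -> count=1 queue=[] holders={T5}
Step 2: signal(T5) -> count=2 queue=[] holders={none}
Step 3: wait(T6) -> count=1 queue=[] holders={T6}
Step 4: signal(T6) -> count=2 queue=[] holders={none}
Step 5: wait(T7) -> count=1 queue=[] holders={T7}
Step 6: wait(T5) -> count=0 queue=[] holders={T5,T7}
Step 7: signal(T7) -> count=1 queue=[] holders={T5}
Step 8: signal(T5) -> count=2 queue=[] holders={none}
Step 9: wait(T7) -> count=1 queue=[] holders={T7}
Step 10: wait(T5) -> count=0 queue=[] holders={T5,T7}
Step 11: wait(T1) -> count=0 queue=[T1] holders={T5,T7}
Step 12: signal(T5) -> count=0 queue=[] holders={T1,T7}
Step 13: signal(T1) -> count=1 queue=[] holders={T7}
Step 14: wait(T5) -> count=0 queue=[] holders={T5,T7}
Step 15: signal(T7) -> count=1 queue=[] holders={T5}
Step 16: signal(T5) -> count=2 queue=[] holders={none}
Final holders: none

Answer: none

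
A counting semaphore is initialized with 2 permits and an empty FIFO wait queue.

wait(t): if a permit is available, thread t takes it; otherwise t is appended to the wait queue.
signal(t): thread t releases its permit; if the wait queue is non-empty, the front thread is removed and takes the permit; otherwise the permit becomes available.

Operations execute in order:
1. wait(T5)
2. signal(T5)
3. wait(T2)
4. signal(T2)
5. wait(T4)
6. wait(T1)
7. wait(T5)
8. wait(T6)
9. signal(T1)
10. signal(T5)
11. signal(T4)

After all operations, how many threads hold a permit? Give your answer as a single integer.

Step 1: wait(T5) -> count=1 queue=[] holders={T5}
Step 2: signal(T5) -> count=2 queue=[] holders={none}
Step 3: wait(T2) -> count=1 queue=[] holders={T2}
Step 4: signal(T2) -> count=2 queue=[] holders={none}
Step 5: wait(T4) -> count=1 queue=[] holders={T4}
Step 6: wait(T1) -> count=0 queue=[] holders={T1,T4}
Step 7: wait(T5) -> count=0 queue=[T5] holders={T1,T4}
Step 8: wait(T6) -> count=0 queue=[T5,T6] holders={T1,T4}
Step 9: signal(T1) -> count=0 queue=[T6] holders={T4,T5}
Step 10: signal(T5) -> count=0 queue=[] holders={T4,T6}
Step 11: signal(T4) -> count=1 queue=[] holders={T6}
Final holders: {T6} -> 1 thread(s)

Answer: 1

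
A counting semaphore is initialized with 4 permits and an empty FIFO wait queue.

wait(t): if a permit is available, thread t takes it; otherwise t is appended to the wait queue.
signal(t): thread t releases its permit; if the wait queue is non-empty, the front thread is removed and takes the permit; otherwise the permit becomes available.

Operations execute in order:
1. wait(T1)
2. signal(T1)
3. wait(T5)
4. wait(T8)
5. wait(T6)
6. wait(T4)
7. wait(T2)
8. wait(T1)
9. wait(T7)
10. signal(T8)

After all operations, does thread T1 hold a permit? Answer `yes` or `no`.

Step 1: wait(T1) -> count=3 queue=[] holders={T1}
Step 2: signal(T1) -> count=4 queue=[] holders={none}
Step 3: wait(T5) -> count=3 queue=[] holders={T5}
Step 4: wait(T8) -> count=2 queue=[] holders={T5,T8}
Step 5: wait(T6) -> count=1 queue=[] holders={T5,T6,T8}
Step 6: wait(T4) -> count=0 queue=[] holders={T4,T5,T6,T8}
Step 7: wait(T2) -> count=0 queue=[T2] holders={T4,T5,T6,T8}
Step 8: wait(T1) -> count=0 queue=[T2,T1] holders={T4,T5,T6,T8}
Step 9: wait(T7) -> count=0 queue=[T2,T1,T7] holders={T4,T5,T6,T8}
Step 10: signal(T8) -> count=0 queue=[T1,T7] holders={T2,T4,T5,T6}
Final holders: {T2,T4,T5,T6} -> T1 not in holders

Answer: no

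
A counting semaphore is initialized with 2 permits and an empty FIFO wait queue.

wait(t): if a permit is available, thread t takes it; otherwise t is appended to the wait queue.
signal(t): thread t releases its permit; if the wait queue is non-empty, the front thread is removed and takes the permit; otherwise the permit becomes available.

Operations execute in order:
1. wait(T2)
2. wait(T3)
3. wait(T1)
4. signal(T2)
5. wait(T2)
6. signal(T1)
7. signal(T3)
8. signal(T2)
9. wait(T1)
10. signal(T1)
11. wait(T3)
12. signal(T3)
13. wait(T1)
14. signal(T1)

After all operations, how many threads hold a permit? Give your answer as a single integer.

Answer: 0

Derivation:
Step 1: wait(T2) -> count=1 queue=[] holders={T2}
Step 2: wait(T3) -> count=0 queue=[] holders={T2,T3}
Step 3: wait(T1) -> count=0 queue=[T1] holders={T2,T3}
Step 4: signal(T2) -> count=0 queue=[] holders={T1,T3}
Step 5: wait(T2) -> count=0 queue=[T2] holders={T1,T3}
Step 6: signal(T1) -> count=0 queue=[] holders={T2,T3}
Step 7: signal(T3) -> count=1 queue=[] holders={T2}
Step 8: signal(T2) -> count=2 queue=[] holders={none}
Step 9: wait(T1) -> count=1 queue=[] holders={T1}
Step 10: signal(T1) -> count=2 queue=[] holders={none}
Step 11: wait(T3) -> count=1 queue=[] holders={T3}
Step 12: signal(T3) -> count=2 queue=[] holders={none}
Step 13: wait(T1) -> count=1 queue=[] holders={T1}
Step 14: signal(T1) -> count=2 queue=[] holders={none}
Final holders: {none} -> 0 thread(s)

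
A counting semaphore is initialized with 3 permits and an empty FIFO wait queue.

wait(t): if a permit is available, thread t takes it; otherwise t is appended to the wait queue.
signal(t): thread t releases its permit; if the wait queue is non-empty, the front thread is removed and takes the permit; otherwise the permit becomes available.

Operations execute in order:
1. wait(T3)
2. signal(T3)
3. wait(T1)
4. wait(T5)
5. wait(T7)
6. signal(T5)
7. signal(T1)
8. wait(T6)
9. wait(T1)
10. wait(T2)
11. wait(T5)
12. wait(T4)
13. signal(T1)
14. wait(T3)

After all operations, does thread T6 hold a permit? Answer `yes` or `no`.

Step 1: wait(T3) -> count=2 queue=[] holders={T3}
Step 2: signal(T3) -> count=3 queue=[] holders={none}
Step 3: wait(T1) -> count=2 queue=[] holders={T1}
Step 4: wait(T5) -> count=1 queue=[] holders={T1,T5}
Step 5: wait(T7) -> count=0 queue=[] holders={T1,T5,T7}
Step 6: signal(T5) -> count=1 queue=[] holders={T1,T7}
Step 7: signal(T1) -> count=2 queue=[] holders={T7}
Step 8: wait(T6) -> count=1 queue=[] holders={T6,T7}
Step 9: wait(T1) -> count=0 queue=[] holders={T1,T6,T7}
Step 10: wait(T2) -> count=0 queue=[T2] holders={T1,T6,T7}
Step 11: wait(T5) -> count=0 queue=[T2,T5] holders={T1,T6,T7}
Step 12: wait(T4) -> count=0 queue=[T2,T5,T4] holders={T1,T6,T7}
Step 13: signal(T1) -> count=0 queue=[T5,T4] holders={T2,T6,T7}
Step 14: wait(T3) -> count=0 queue=[T5,T4,T3] holders={T2,T6,T7}
Final holders: {T2,T6,T7} -> T6 in holders

Answer: yes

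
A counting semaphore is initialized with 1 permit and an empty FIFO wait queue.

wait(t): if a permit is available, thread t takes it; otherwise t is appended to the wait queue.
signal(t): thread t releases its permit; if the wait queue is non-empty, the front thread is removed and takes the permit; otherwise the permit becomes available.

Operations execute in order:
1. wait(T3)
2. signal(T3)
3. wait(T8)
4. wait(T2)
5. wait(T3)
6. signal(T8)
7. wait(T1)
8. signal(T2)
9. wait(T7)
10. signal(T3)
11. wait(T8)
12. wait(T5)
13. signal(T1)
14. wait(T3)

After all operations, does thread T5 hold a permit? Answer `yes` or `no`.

Step 1: wait(T3) -> count=0 queue=[] holders={T3}
Step 2: signal(T3) -> count=1 queue=[] holders={none}
Step 3: wait(T8) -> count=0 queue=[] holders={T8}
Step 4: wait(T2) -> count=0 queue=[T2] holders={T8}
Step 5: wait(T3) -> count=0 queue=[T2,T3] holders={T8}
Step 6: signal(T8) -> count=0 queue=[T3] holders={T2}
Step 7: wait(T1) -> count=0 queue=[T3,T1] holders={T2}
Step 8: signal(T2) -> count=0 queue=[T1] holders={T3}
Step 9: wait(T7) -> count=0 queue=[T1,T7] holders={T3}
Step 10: signal(T3) -> count=0 queue=[T7] holders={T1}
Step 11: wait(T8) -> count=0 queue=[T7,T8] holders={T1}
Step 12: wait(T5) -> count=0 queue=[T7,T8,T5] holders={T1}
Step 13: signal(T1) -> count=0 queue=[T8,T5] holders={T7}
Step 14: wait(T3) -> count=0 queue=[T8,T5,T3] holders={T7}
Final holders: {T7} -> T5 not in holders

Answer: no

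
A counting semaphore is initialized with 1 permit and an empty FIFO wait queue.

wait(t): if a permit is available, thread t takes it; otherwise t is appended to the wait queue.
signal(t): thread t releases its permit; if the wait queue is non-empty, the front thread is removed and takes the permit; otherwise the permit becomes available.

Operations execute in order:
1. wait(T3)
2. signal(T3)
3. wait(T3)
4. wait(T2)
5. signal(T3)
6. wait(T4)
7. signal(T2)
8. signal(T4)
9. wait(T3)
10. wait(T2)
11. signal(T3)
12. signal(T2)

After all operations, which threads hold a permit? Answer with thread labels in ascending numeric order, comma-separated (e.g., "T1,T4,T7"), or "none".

Step 1: wait(T3) -> count=0 queue=[] holders={T3}
Step 2: signal(T3) -> count=1 queue=[] holders={none}
Step 3: wait(T3) -> count=0 queue=[] holders={T3}
Step 4: wait(T2) -> count=0 queue=[T2] holders={T3}
Step 5: signal(T3) -> count=0 queue=[] holders={T2}
Step 6: wait(T4) -> count=0 queue=[T4] holders={T2}
Step 7: signal(T2) -> count=0 queue=[] holders={T4}
Step 8: signal(T4) -> count=1 queue=[] holders={none}
Step 9: wait(T3) -> count=0 queue=[] holders={T3}
Step 10: wait(T2) -> count=0 queue=[T2] holders={T3}
Step 11: signal(T3) -> count=0 queue=[] holders={T2}
Step 12: signal(T2) -> count=1 queue=[] holders={none}
Final holders: none

Answer: none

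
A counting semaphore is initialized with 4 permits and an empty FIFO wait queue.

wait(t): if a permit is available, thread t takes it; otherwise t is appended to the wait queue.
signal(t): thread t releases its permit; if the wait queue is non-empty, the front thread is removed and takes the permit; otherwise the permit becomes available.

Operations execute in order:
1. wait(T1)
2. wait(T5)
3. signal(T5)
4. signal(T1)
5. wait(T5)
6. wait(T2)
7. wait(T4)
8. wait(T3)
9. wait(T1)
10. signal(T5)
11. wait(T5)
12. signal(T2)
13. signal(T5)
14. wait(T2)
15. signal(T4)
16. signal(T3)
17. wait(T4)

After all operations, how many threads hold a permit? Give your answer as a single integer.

Answer: 3

Derivation:
Step 1: wait(T1) -> count=3 queue=[] holders={T1}
Step 2: wait(T5) -> count=2 queue=[] holders={T1,T5}
Step 3: signal(T5) -> count=3 queue=[] holders={T1}
Step 4: signal(T1) -> count=4 queue=[] holders={none}
Step 5: wait(T5) -> count=3 queue=[] holders={T5}
Step 6: wait(T2) -> count=2 queue=[] holders={T2,T5}
Step 7: wait(T4) -> count=1 queue=[] holders={T2,T4,T5}
Step 8: wait(T3) -> count=0 queue=[] holders={T2,T3,T4,T5}
Step 9: wait(T1) -> count=0 queue=[T1] holders={T2,T3,T4,T5}
Step 10: signal(T5) -> count=0 queue=[] holders={T1,T2,T3,T4}
Step 11: wait(T5) -> count=0 queue=[T5] holders={T1,T2,T3,T4}
Step 12: signal(T2) -> count=0 queue=[] holders={T1,T3,T4,T5}
Step 13: signal(T5) -> count=1 queue=[] holders={T1,T3,T4}
Step 14: wait(T2) -> count=0 queue=[] holders={T1,T2,T3,T4}
Step 15: signal(T4) -> count=1 queue=[] holders={T1,T2,T3}
Step 16: signal(T3) -> count=2 queue=[] holders={T1,T2}
Step 17: wait(T4) -> count=1 queue=[] holders={T1,T2,T4}
Final holders: {T1,T2,T4} -> 3 thread(s)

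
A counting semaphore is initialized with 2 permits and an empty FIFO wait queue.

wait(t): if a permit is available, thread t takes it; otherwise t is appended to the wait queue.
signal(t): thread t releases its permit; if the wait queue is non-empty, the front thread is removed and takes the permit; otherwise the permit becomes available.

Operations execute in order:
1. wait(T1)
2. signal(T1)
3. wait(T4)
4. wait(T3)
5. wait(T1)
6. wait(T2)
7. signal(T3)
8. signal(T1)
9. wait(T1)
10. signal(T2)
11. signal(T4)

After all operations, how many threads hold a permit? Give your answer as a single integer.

Answer: 1

Derivation:
Step 1: wait(T1) -> count=1 queue=[] holders={T1}
Step 2: signal(T1) -> count=2 queue=[] holders={none}
Step 3: wait(T4) -> count=1 queue=[] holders={T4}
Step 4: wait(T3) -> count=0 queue=[] holders={T3,T4}
Step 5: wait(T1) -> count=0 queue=[T1] holders={T3,T4}
Step 6: wait(T2) -> count=0 queue=[T1,T2] holders={T3,T4}
Step 7: signal(T3) -> count=0 queue=[T2] holders={T1,T4}
Step 8: signal(T1) -> count=0 queue=[] holders={T2,T4}
Step 9: wait(T1) -> count=0 queue=[T1] holders={T2,T4}
Step 10: signal(T2) -> count=0 queue=[] holders={T1,T4}
Step 11: signal(T4) -> count=1 queue=[] holders={T1}
Final holders: {T1} -> 1 thread(s)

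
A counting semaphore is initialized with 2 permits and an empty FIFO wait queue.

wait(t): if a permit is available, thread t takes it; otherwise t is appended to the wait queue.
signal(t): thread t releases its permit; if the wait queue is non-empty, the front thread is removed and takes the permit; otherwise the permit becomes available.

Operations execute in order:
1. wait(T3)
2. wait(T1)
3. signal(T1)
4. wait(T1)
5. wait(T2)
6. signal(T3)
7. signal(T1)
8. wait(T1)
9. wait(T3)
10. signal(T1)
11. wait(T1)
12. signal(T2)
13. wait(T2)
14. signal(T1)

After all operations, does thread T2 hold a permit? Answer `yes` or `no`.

Answer: yes

Derivation:
Step 1: wait(T3) -> count=1 queue=[] holders={T3}
Step 2: wait(T1) -> count=0 queue=[] holders={T1,T3}
Step 3: signal(T1) -> count=1 queue=[] holders={T3}
Step 4: wait(T1) -> count=0 queue=[] holders={T1,T3}
Step 5: wait(T2) -> count=0 queue=[T2] holders={T1,T3}
Step 6: signal(T3) -> count=0 queue=[] holders={T1,T2}
Step 7: signal(T1) -> count=1 queue=[] holders={T2}
Step 8: wait(T1) -> count=0 queue=[] holders={T1,T2}
Step 9: wait(T3) -> count=0 queue=[T3] holders={T1,T2}
Step 10: signal(T1) -> count=0 queue=[] holders={T2,T3}
Step 11: wait(T1) -> count=0 queue=[T1] holders={T2,T3}
Step 12: signal(T2) -> count=0 queue=[] holders={T1,T3}
Step 13: wait(T2) -> count=0 queue=[T2] holders={T1,T3}
Step 14: signal(T1) -> count=0 queue=[] holders={T2,T3}
Final holders: {T2,T3} -> T2 in holders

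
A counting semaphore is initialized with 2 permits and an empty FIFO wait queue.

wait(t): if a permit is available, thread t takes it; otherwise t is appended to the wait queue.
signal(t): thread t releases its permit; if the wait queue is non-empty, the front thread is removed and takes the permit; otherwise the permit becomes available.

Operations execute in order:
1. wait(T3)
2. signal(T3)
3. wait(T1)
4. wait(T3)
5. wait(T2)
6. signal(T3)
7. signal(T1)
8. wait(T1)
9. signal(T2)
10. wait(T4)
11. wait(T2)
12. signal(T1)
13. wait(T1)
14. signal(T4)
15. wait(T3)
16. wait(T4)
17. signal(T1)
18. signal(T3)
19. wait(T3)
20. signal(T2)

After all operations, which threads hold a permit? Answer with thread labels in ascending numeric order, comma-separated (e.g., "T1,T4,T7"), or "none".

Step 1: wait(T3) -> count=1 queue=[] holders={T3}
Step 2: signal(T3) -> count=2 queue=[] holders={none}
Step 3: wait(T1) -> count=1 queue=[] holders={T1}
Step 4: wait(T3) -> count=0 queue=[] holders={T1,T3}
Step 5: wait(T2) -> count=0 queue=[T2] holders={T1,T3}
Step 6: signal(T3) -> count=0 queue=[] holders={T1,T2}
Step 7: signal(T1) -> count=1 queue=[] holders={T2}
Step 8: wait(T1) -> count=0 queue=[] holders={T1,T2}
Step 9: signal(T2) -> count=1 queue=[] holders={T1}
Step 10: wait(T4) -> count=0 queue=[] holders={T1,T4}
Step 11: wait(T2) -> count=0 queue=[T2] holders={T1,T4}
Step 12: signal(T1) -> count=0 queue=[] holders={T2,T4}
Step 13: wait(T1) -> count=0 queue=[T1] holders={T2,T4}
Step 14: signal(T4) -> count=0 queue=[] holders={T1,T2}
Step 15: wait(T3) -> count=0 queue=[T3] holders={T1,T2}
Step 16: wait(T4) -> count=0 queue=[T3,T4] holders={T1,T2}
Step 17: signal(T1) -> count=0 queue=[T4] holders={T2,T3}
Step 18: signal(T3) -> count=0 queue=[] holders={T2,T4}
Step 19: wait(T3) -> count=0 queue=[T3] holders={T2,T4}
Step 20: signal(T2) -> count=0 queue=[] holders={T3,T4}
Final holders: T3,T4

Answer: T3,T4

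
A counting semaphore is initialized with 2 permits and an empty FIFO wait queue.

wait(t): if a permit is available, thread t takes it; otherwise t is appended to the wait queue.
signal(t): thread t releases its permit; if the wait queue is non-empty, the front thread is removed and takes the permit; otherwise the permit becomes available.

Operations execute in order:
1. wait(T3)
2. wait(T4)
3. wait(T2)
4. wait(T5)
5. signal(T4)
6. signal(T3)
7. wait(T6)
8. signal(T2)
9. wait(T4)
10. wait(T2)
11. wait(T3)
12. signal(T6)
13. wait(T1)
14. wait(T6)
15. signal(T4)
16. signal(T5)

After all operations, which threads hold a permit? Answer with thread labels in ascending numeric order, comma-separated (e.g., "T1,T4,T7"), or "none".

Answer: T2,T3

Derivation:
Step 1: wait(T3) -> count=1 queue=[] holders={T3}
Step 2: wait(T4) -> count=0 queue=[] holders={T3,T4}
Step 3: wait(T2) -> count=0 queue=[T2] holders={T3,T4}
Step 4: wait(T5) -> count=0 queue=[T2,T5] holders={T3,T4}
Step 5: signal(T4) -> count=0 queue=[T5] holders={T2,T3}
Step 6: signal(T3) -> count=0 queue=[] holders={T2,T5}
Step 7: wait(T6) -> count=0 queue=[T6] holders={T2,T5}
Step 8: signal(T2) -> count=0 queue=[] holders={T5,T6}
Step 9: wait(T4) -> count=0 queue=[T4] holders={T5,T6}
Step 10: wait(T2) -> count=0 queue=[T4,T2] holders={T5,T6}
Step 11: wait(T3) -> count=0 queue=[T4,T2,T3] holders={T5,T6}
Step 12: signal(T6) -> count=0 queue=[T2,T3] holders={T4,T5}
Step 13: wait(T1) -> count=0 queue=[T2,T3,T1] holders={T4,T5}
Step 14: wait(T6) -> count=0 queue=[T2,T3,T1,T6] holders={T4,T5}
Step 15: signal(T4) -> count=0 queue=[T3,T1,T6] holders={T2,T5}
Step 16: signal(T5) -> count=0 queue=[T1,T6] holders={T2,T3}
Final holders: T2,T3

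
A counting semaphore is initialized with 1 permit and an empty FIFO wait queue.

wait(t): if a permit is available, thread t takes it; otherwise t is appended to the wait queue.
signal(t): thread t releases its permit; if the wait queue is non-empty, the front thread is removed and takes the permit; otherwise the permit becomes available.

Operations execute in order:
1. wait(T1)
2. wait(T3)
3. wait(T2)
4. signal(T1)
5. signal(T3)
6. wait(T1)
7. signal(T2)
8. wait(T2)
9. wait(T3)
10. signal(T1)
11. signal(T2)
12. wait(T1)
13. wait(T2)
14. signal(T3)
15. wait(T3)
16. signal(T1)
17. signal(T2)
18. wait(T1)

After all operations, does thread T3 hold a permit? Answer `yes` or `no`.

Step 1: wait(T1) -> count=0 queue=[] holders={T1}
Step 2: wait(T3) -> count=0 queue=[T3] holders={T1}
Step 3: wait(T2) -> count=0 queue=[T3,T2] holders={T1}
Step 4: signal(T1) -> count=0 queue=[T2] holders={T3}
Step 5: signal(T3) -> count=0 queue=[] holders={T2}
Step 6: wait(T1) -> count=0 queue=[T1] holders={T2}
Step 7: signal(T2) -> count=0 queue=[] holders={T1}
Step 8: wait(T2) -> count=0 queue=[T2] holders={T1}
Step 9: wait(T3) -> count=0 queue=[T2,T3] holders={T1}
Step 10: signal(T1) -> count=0 queue=[T3] holders={T2}
Step 11: signal(T2) -> count=0 queue=[] holders={T3}
Step 12: wait(T1) -> count=0 queue=[T1] holders={T3}
Step 13: wait(T2) -> count=0 queue=[T1,T2] holders={T3}
Step 14: signal(T3) -> count=0 queue=[T2] holders={T1}
Step 15: wait(T3) -> count=0 queue=[T2,T3] holders={T1}
Step 16: signal(T1) -> count=0 queue=[T3] holders={T2}
Step 17: signal(T2) -> count=0 queue=[] holders={T3}
Step 18: wait(T1) -> count=0 queue=[T1] holders={T3}
Final holders: {T3} -> T3 in holders

Answer: yes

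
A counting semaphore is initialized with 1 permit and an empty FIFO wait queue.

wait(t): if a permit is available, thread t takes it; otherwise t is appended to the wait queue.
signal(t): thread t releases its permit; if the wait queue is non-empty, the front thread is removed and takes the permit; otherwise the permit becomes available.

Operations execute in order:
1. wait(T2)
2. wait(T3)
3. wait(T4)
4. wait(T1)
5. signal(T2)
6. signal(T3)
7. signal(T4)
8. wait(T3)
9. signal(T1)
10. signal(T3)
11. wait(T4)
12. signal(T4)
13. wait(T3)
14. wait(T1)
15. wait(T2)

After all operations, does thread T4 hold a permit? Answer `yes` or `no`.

Answer: no

Derivation:
Step 1: wait(T2) -> count=0 queue=[] holders={T2}
Step 2: wait(T3) -> count=0 queue=[T3] holders={T2}
Step 3: wait(T4) -> count=0 queue=[T3,T4] holders={T2}
Step 4: wait(T1) -> count=0 queue=[T3,T4,T1] holders={T2}
Step 5: signal(T2) -> count=0 queue=[T4,T1] holders={T3}
Step 6: signal(T3) -> count=0 queue=[T1] holders={T4}
Step 7: signal(T4) -> count=0 queue=[] holders={T1}
Step 8: wait(T3) -> count=0 queue=[T3] holders={T1}
Step 9: signal(T1) -> count=0 queue=[] holders={T3}
Step 10: signal(T3) -> count=1 queue=[] holders={none}
Step 11: wait(T4) -> count=0 queue=[] holders={T4}
Step 12: signal(T4) -> count=1 queue=[] holders={none}
Step 13: wait(T3) -> count=0 queue=[] holders={T3}
Step 14: wait(T1) -> count=0 queue=[T1] holders={T3}
Step 15: wait(T2) -> count=0 queue=[T1,T2] holders={T3}
Final holders: {T3} -> T4 not in holders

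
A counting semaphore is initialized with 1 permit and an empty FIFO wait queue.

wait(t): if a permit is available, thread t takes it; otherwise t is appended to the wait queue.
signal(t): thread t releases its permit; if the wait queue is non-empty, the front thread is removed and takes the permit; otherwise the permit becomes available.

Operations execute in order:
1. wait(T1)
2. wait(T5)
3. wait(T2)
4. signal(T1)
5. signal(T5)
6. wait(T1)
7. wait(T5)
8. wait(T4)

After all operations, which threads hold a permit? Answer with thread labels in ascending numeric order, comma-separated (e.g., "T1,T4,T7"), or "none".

Step 1: wait(T1) -> count=0 queue=[] holders={T1}
Step 2: wait(T5) -> count=0 queue=[T5] holders={T1}
Step 3: wait(T2) -> count=0 queue=[T5,T2] holders={T1}
Step 4: signal(T1) -> count=0 queue=[T2] holders={T5}
Step 5: signal(T5) -> count=0 queue=[] holders={T2}
Step 6: wait(T1) -> count=0 queue=[T1] holders={T2}
Step 7: wait(T5) -> count=0 queue=[T1,T5] holders={T2}
Step 8: wait(T4) -> count=0 queue=[T1,T5,T4] holders={T2}
Final holders: T2

Answer: T2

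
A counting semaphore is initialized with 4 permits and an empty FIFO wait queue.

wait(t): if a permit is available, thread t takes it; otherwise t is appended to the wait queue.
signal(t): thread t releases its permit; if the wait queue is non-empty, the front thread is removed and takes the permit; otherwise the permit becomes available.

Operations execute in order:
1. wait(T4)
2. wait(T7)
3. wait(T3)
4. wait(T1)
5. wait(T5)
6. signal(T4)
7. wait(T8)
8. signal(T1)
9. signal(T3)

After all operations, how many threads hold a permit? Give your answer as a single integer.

Step 1: wait(T4) -> count=3 queue=[] holders={T4}
Step 2: wait(T7) -> count=2 queue=[] holders={T4,T7}
Step 3: wait(T3) -> count=1 queue=[] holders={T3,T4,T7}
Step 4: wait(T1) -> count=0 queue=[] holders={T1,T3,T4,T7}
Step 5: wait(T5) -> count=0 queue=[T5] holders={T1,T3,T4,T7}
Step 6: signal(T4) -> count=0 queue=[] holders={T1,T3,T5,T7}
Step 7: wait(T8) -> count=0 queue=[T8] holders={T1,T3,T5,T7}
Step 8: signal(T1) -> count=0 queue=[] holders={T3,T5,T7,T8}
Step 9: signal(T3) -> count=1 queue=[] holders={T5,T7,T8}
Final holders: {T5,T7,T8} -> 3 thread(s)

Answer: 3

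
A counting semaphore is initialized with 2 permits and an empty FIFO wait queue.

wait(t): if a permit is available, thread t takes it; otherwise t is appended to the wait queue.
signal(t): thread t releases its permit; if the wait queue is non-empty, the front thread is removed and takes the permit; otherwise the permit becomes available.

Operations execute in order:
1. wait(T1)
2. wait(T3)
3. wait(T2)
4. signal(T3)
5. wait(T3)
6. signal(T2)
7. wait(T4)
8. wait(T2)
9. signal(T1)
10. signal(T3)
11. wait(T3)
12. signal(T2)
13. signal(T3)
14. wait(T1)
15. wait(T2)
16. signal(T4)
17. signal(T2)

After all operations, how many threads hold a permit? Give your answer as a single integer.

Answer: 1

Derivation:
Step 1: wait(T1) -> count=1 queue=[] holders={T1}
Step 2: wait(T3) -> count=0 queue=[] holders={T1,T3}
Step 3: wait(T2) -> count=0 queue=[T2] holders={T1,T3}
Step 4: signal(T3) -> count=0 queue=[] holders={T1,T2}
Step 5: wait(T3) -> count=0 queue=[T3] holders={T1,T2}
Step 6: signal(T2) -> count=0 queue=[] holders={T1,T3}
Step 7: wait(T4) -> count=0 queue=[T4] holders={T1,T3}
Step 8: wait(T2) -> count=0 queue=[T4,T2] holders={T1,T3}
Step 9: signal(T1) -> count=0 queue=[T2] holders={T3,T4}
Step 10: signal(T3) -> count=0 queue=[] holders={T2,T4}
Step 11: wait(T3) -> count=0 queue=[T3] holders={T2,T4}
Step 12: signal(T2) -> count=0 queue=[] holders={T3,T4}
Step 13: signal(T3) -> count=1 queue=[] holders={T4}
Step 14: wait(T1) -> count=0 queue=[] holders={T1,T4}
Step 15: wait(T2) -> count=0 queue=[T2] holders={T1,T4}
Step 16: signal(T4) -> count=0 queue=[] holders={T1,T2}
Step 17: signal(T2) -> count=1 queue=[] holders={T1}
Final holders: {T1} -> 1 thread(s)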